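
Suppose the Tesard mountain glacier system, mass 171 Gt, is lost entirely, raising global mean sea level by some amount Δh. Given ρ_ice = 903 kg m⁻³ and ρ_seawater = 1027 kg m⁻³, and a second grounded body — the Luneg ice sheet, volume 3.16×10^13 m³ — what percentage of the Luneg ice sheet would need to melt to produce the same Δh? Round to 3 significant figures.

≈ 0.599 %

Equal sea-level rise means equal mass of meltwater, i.e. equal mass of ice lost.
Ice mass of Tesard: 1.710×10^14 kg; ice mass of Luneg: 2.853×10^16 kg.
Fraction required = 1.710×10^14 / 2.853×10^16 = 5.99×10^-3 → 0.599 %.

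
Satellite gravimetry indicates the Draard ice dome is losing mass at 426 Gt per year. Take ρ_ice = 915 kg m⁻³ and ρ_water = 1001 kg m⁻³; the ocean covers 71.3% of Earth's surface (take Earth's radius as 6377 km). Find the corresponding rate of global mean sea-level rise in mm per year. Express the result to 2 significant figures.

≈ 1.2 mm/yr

ρ_w = 1001 kg m⁻³. Annual water volume added = 426 Gt / ρ_w = 4.260×10^14 kg / 1001 kg m⁻³ = 4.256×10^11 m³.
Δh per year = 4.256×10^11 / 3.64×10^14 = 1.17×10^-3 m = 1.2 mm.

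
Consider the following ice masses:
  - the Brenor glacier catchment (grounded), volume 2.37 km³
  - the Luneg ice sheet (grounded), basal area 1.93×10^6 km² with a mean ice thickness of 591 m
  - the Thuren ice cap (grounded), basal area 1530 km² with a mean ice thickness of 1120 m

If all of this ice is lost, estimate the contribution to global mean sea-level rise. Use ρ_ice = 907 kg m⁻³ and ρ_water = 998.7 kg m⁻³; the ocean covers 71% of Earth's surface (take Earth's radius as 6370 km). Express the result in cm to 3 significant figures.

≈ 287 cm

Brenor: 2.37 km³ × (907/998.7) = 2.152 km³ of water.
Luneg: ice volume = 1.93×10^6 km² × 591 m = 1.141×10^6 km³; 1.141×10^6 × (907/998.7) = 1.036×10^6 km³ of water.
Thuren: ice volume = 1530 km² × 1120 m = 1714 km³; 1714 × (907/998.7) = 1556 km³ of water.
Total added water ≈ 1.037×10^15 m³ over 3.62×10^14 m² → Δh = 2.87 m = 287 cm.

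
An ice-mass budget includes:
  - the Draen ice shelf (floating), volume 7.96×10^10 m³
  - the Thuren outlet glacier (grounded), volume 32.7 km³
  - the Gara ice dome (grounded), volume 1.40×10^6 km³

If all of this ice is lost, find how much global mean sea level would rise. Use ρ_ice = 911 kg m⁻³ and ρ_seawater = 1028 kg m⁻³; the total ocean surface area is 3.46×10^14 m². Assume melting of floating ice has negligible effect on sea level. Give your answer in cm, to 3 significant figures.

≈ 359 cm

The Draen ice shelf is floating and already displaces its own weight of water, so its melt adds essentially nothing to sea level.
Thuren: 32.7 km³ × (911/1028) = 28.98 km³ of water.
Gara: 1.40×10^6 km³ × (911/1028) = 1.241×10^6 km³ of water.
Total added water ≈ 1.241×10^15 m³ over 3.46×10^14 m² → Δh = 3.59 m = 359 cm.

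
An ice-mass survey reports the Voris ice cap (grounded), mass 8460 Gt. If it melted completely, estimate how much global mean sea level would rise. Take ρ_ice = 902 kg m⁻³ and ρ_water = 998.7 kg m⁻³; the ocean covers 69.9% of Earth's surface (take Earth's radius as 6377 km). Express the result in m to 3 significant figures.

Voris: 8460 Gt = 8.460×10^15 kg; dividing by ρ_w = 998.7 kg m⁻³ gives 8.471×10^12 m³ of water.
Spread over 3.57×10^14 m² of ocean, Δh = 8.471×10^12 / 3.57×10^14 = 0.0237 m.

≈ 0.0237 m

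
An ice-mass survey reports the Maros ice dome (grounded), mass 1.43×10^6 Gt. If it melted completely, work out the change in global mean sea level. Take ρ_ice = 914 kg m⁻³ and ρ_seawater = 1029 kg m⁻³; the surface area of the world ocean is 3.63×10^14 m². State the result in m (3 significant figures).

Maros: 1.43×10^6 Gt = 1.430×10^18 kg; dividing by ρ_w = 1029 kg m⁻³ gives 1.390×10^15 m³ of water.
Spread over 3.63×10^14 m² of ocean, Δh = 1.390×10^15 / 3.63×10^14 = 3.83 m.

≈ 3.83 m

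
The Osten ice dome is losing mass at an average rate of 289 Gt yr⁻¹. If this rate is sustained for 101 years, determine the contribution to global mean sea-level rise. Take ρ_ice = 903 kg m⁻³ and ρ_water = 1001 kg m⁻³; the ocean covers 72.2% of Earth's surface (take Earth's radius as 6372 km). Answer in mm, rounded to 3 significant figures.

≈ 79.2 mm

Total mass lost = 289 Gt/yr × 101 yr = 2.919×10^4 Gt = 2.919×10^16 kg.
ρ_w = 1001 kg m⁻³, so water volume = 2.919×10^16 / 1001 = 2.916×10^13 m³.
Δh = 2.916×10^13 / 3.68×10^14 = 0.0792 m = 79.2 mm.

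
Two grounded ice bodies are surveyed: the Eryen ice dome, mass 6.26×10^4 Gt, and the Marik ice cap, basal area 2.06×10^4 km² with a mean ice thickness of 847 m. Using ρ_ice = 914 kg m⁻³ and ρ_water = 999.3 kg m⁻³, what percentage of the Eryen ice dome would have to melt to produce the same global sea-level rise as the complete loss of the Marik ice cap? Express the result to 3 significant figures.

≈ 25.5 %

Equal sea-level rise means equal mass of meltwater, i.e. equal mass of ice lost.
Ice mass of Marik: 1.595×10^16 kg; ice mass of Eryen: 6.260×10^16 kg.
Fraction required = 1.595×10^16 / 6.260×10^16 = 0.255 → 25.5 %.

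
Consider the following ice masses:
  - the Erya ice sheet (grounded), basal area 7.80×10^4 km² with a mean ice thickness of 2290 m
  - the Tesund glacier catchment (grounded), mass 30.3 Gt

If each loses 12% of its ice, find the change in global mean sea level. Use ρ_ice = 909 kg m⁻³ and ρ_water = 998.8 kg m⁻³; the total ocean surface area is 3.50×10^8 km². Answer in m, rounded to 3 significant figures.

Erya: ice volume = 7.80×10^4 km² × 2290 m = 1.786×10^5 km³; 0.12 × 1.786×10^5 × (909/998.8) = 1.951×10^4 km³ of water.
Tesund: 0.12 × 30.3 Gt = 3.636×10^12 kg; dividing by ρ_w = 998.8 kg m⁻³ gives 3.640×10^9 m³ of water.
Total added water ≈ 1.951×10^13 m³ over 3.50×10^14 m² → Δh = 0.0557 m.

≈ 0.0557 m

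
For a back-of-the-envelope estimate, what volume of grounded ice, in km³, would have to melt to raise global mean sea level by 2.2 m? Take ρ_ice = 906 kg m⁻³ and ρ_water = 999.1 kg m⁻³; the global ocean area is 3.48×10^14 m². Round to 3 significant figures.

≈ 8.44×10^5 km³

Required water volume = Δh × A = 2.2 m × 3.48×10^14 m² = 7.656×10^14 m³ = 7.656×10^5 km³.
Ice volume = water volume × ρ_w/ρ_ice = 7.656×10^5 × 999.1/906 = 8.44×10^5 km³.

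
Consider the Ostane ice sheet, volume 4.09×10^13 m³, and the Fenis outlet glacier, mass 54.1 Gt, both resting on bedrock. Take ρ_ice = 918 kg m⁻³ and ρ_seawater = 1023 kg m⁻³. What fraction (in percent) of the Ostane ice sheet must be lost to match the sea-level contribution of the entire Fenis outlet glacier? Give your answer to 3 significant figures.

Equal sea-level rise means equal mass of meltwater, i.e. equal mass of ice lost.
Ice mass of Fenis: 5.410×10^13 kg; ice mass of Ostane: 3.755×10^16 kg.
Fraction required = 5.410×10^13 / 3.755×10^16 = 1.44×10^-3 → 0.144 %.

≈ 0.144 %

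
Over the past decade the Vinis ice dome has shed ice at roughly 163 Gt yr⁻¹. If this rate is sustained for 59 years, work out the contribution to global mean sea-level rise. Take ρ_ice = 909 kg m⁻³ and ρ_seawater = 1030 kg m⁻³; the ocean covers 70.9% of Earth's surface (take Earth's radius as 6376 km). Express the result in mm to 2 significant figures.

Total mass lost = 163 Gt/yr × 59 yr = 9617 Gt = 9.617×10^15 kg.
ρ_w = 1030 kg m⁻³, so water volume = 9.617×10^15 / 1030 = 9.337×10^12 m³.
Δh = 9.337×10^12 / 3.62×10^14 = 0.0258 m = 26 mm.

≈ 26 mm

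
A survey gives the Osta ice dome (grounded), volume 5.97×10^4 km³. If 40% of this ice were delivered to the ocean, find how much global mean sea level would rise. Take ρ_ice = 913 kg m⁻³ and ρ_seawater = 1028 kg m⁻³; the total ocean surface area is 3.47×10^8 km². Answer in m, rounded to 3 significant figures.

≈ 0.0611 m

Osta: 0.4 × 5.97×10^4 km³ × (913/1028) = 2.121×10^4 km³ of water.
Spread over 3.47×10^14 m² of ocean, Δh = 2.121×10^13 / 3.47×10^14 = 0.0611 m.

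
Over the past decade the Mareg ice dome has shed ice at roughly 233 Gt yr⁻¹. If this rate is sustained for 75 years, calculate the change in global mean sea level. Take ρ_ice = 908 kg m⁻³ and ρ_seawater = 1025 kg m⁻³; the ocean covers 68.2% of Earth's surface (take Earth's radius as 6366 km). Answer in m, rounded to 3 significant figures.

Total mass lost = 233 Gt/yr × 75 yr = 1.748×10^4 Gt = 1.748×10^16 kg.
ρ_w = 1025 kg m⁻³, so water volume = 1.748×10^16 / 1025 = 1.705×10^13 m³.
Δh = 1.705×10^13 / 3.47×10^14 = 0.0491 m.

≈ 0.0491 m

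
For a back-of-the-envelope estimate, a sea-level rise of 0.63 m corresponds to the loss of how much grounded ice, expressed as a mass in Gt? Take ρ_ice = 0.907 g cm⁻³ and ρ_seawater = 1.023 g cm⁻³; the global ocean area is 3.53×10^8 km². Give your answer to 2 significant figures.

Required water volume = Δh × A = 0.63 m × 3.53×10^14 m² = 2.224×10^14 m³.
ρ_w = 1.023 g cm⁻³ = 1023 kg m⁻³, so the mass of water = 2.224×10^14 m³ × 1023 kg m⁻³ = 2.275×10^17 kg = 2.3×10^5 Gt (and the same mass of ice, by conservation).

≈ 2.3×10^5 Gt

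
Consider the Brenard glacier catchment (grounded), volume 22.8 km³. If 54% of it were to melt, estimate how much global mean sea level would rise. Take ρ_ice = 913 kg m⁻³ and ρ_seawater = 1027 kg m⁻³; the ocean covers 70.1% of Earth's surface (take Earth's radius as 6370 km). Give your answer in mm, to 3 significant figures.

Brenard: 0.54 × 22.8 km³ × (913/1027) = 10.95 km³ of water.
Spread over 3.57×10^14 m² of ocean, Δh = 1.095×10^10 / 3.57×10^14 = 3.06×10^-5 m = 0.0306 mm.

≈ 0.0306 mm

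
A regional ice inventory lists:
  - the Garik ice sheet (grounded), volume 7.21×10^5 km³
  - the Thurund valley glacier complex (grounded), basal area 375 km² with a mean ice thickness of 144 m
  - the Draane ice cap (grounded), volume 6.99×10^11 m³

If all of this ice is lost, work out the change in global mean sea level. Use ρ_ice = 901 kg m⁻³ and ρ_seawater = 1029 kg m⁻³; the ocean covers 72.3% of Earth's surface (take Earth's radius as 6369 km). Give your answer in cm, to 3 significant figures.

≈ 171 cm

Garik: 7.21×10^5 km³ × (901/1029) = 6.313×10^5 km³ of water.
Thurund: ice volume = 375 km² × 144 m = 54.00 km³; 54.00 × (901/1029) = 47.28 km³ of water.
Draane: 6.99×10^11 m³ × (901/1029) = 6.120×10^11 m³ of water.
Total added water ≈ 6.320×10^14 m³ over 3.69×10^14 m² → Δh = 1.71 m = 171 cm.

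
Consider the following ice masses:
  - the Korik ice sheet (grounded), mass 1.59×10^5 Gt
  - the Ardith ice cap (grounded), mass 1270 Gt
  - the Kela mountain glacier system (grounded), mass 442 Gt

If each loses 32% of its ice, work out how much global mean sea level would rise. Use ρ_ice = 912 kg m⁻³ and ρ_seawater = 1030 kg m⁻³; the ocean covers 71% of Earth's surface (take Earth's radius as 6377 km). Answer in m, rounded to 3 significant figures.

≈ 0.138 m

Korik: 0.32 × 1.59×10^5 Gt = 5.088×10^16 kg; dividing by ρ_w = 1030 kg m⁻³ gives 4.940×10^13 m³ of water.
Ardith: 0.32 × 1270 Gt = 4.064×10^14 kg; dividing by ρ_w = 1030 kg m⁻³ gives 3.946×10^11 m³ of water.
Kela: 0.32 × 442 Gt = 1.414×10^14 kg; dividing by ρ_w = 1030 kg m⁻³ gives 1.373×10^11 m³ of water.
Total added water ≈ 4.993×10^13 m³ over 3.63×10^14 m² → Δh = 0.138 m.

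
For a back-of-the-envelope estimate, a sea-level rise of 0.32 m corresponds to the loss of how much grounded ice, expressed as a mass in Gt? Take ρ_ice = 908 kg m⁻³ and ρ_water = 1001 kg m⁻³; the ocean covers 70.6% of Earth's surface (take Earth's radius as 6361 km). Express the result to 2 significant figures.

Required water volume = Δh × A = 0.32 m × 3.59×10^14 m² = 1.149×10^14 m³.
ρ_w = 1001 kg m⁻³, so the mass of water = 1.149×10^14 m³ × 1001 kg m⁻³ = 1.150×10^17 kg = 1.1×10^5 Gt (and the same mass of ice, by conservation).

≈ 1.1×10^5 Gt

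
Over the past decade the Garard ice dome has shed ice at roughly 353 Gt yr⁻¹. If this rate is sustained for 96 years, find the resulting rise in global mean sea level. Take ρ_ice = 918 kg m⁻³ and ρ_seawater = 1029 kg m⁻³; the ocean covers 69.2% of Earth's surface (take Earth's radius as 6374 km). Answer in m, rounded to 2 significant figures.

≈ 0.093 m

Total mass lost = 353 Gt/yr × 96 yr = 3.389×10^4 Gt = 3.389×10^16 kg.
ρ_w = 1029 kg m⁻³, so water volume = 3.389×10^16 / 1029 = 3.293×10^13 m³.
Δh = 3.293×10^13 / 3.53×10^14 = 0.0932 m.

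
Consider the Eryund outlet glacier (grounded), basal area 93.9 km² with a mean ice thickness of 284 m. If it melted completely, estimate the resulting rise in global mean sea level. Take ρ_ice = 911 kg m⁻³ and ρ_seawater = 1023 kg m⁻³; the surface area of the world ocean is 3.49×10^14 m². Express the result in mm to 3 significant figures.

≈ 0.0680 mm

Eryund: ice volume = 93.9 km² × 284 m = 26.67 km³; 26.67 × (911/1023) = 23.75 km³ of water.
Spread over 3.49×10^14 m² of ocean, Δh = 2.375×10^10 / 3.49×10^14 = 6.80×10^-5 m = 0.0680 mm.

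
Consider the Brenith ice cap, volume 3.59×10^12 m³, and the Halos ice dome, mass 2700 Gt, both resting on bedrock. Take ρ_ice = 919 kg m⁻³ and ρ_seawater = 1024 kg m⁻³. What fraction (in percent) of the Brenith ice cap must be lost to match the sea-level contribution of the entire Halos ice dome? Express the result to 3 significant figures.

≈ 81.8 %

Equal sea-level rise means equal mass of meltwater, i.e. equal mass of ice lost.
Ice mass of Halos: 2.700×10^15 kg; ice mass of Brenith: 3.299×10^15 kg.
Fraction required = 2.700×10^15 / 3.299×10^15 = 0.818 → 81.8 %.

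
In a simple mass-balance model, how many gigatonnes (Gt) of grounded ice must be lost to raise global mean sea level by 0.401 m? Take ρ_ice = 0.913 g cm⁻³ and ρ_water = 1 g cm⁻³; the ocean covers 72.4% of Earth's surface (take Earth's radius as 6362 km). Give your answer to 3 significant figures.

Required water volume = Δh × A = 0.401 m × 3.68×10^14 m² = 1.477×10^14 m³.
ρ_w = 1 g cm⁻³ = 1000 kg m⁻³, so the mass of water = 1.477×10^14 m³ × 1000 kg m⁻³ = 1.477×10^17 kg = 1.48×10^5 Gt (and the same mass of ice, by conservation).

≈ 1.48×10^5 Gt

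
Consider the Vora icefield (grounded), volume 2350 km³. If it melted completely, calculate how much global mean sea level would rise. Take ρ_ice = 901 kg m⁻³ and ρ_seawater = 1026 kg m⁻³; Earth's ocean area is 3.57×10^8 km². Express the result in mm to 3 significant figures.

≈ 5.78 mm

Vora: 2350 km³ × (901/1026) = 2064 km³ of water.
Spread over 3.57×10^14 m² of ocean, Δh = 2.064×10^12 / 3.57×10^14 = 5.78×10^-3 m = 5.78 mm.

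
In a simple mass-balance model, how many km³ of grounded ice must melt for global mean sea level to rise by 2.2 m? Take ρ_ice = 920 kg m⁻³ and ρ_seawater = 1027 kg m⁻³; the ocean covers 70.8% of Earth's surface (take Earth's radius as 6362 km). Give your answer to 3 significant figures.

Required water volume = Δh × A = 2.2 m × 3.60×10^14 m² = 7.922×10^14 m³ = 7.922×10^5 km³.
Ice volume = water volume × ρ_w/ρ_ice = 7.922×10^5 × 1027/920 = 8.84×10^5 km³.

≈ 8.84×10^5 km³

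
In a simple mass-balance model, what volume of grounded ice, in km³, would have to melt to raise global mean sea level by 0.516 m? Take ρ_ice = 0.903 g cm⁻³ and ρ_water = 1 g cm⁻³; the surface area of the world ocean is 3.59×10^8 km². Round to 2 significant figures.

≈ 2.1×10^5 km³

Required water volume = Δh × A = 0.516 m × 3.59×10^14 m² = 1.852×10^14 m³ = 1.852×10^5 km³.
Ice volume = water volume × ρ_w/ρ_ice = 1.852×10^5 × 1000/903 = 2.1×10^5 km³.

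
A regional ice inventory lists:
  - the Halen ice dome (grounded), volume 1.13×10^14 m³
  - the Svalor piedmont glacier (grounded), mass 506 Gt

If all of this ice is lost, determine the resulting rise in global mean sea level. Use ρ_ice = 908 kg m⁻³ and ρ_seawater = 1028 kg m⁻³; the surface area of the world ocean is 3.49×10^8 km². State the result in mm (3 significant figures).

≈ 287 mm

Halen: 1.13×10^14 m³ × (908/1028) = 9.981×10^13 m³ of water.
Svalor: 506 Gt = 5.060×10^14 kg; dividing by ρ_w = 1028 kg m⁻³ gives 4.922×10^11 m³ of water.
Total added water ≈ 1.003×10^14 m³ over 3.49×10^14 m² → Δh = 0.287 m = 287 mm.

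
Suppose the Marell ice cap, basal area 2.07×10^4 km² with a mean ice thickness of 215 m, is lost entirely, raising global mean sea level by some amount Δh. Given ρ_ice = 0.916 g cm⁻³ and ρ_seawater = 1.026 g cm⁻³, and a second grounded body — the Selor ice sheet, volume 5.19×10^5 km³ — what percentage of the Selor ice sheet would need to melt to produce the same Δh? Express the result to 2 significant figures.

Equal sea-level rise means equal mass of meltwater, i.e. equal mass of ice lost.
Ice mass of Marell: 4.077×10^15 kg; ice mass of Selor: 4.754×10^17 kg.
Fraction required = 4.077×10^15 / 4.754×10^17 = 8.58×10^-3 → 0.86 %.

≈ 0.86 %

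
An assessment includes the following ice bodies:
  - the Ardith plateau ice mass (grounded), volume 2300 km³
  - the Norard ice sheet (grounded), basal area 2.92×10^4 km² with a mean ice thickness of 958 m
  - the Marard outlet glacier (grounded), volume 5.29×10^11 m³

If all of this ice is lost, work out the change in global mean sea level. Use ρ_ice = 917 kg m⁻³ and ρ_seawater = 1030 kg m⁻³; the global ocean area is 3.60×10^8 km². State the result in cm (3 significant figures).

Ardith: 2300 km³ × (917/1030) = 2048 km³ of water.
Norard: ice volume = 2.92×10^4 km² × 958 m = 2.797×10^4 km³; 2.797×10^4 × (917/1030) = 2.490×10^4 km³ of water.
Marard: 5.29×10^11 m³ × (917/1030) = 4.710×10^11 m³ of water.
Total added water ≈ 2.742×10^13 m³ over 3.60×10^14 m² → Δh = 0.0762 m = 7.62 cm.

≈ 7.62 cm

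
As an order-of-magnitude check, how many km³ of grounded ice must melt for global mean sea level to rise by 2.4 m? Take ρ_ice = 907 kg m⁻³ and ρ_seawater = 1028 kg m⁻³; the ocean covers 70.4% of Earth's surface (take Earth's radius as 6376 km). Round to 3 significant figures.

Required water volume = Δh × A = 2.4 m × 3.60×10^14 m² = 8.632×10^14 m³ = 8.632×10^5 km³.
Ice volume = water volume × ρ_w/ρ_ice = 8.632×10^5 × 1028/907 = 9.78×10^5 km³.

≈ 9.78×10^5 km³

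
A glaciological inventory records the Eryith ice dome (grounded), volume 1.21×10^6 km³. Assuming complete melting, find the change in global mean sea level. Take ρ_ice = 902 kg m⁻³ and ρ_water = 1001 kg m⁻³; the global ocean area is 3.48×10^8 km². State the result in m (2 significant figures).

Eryith: 1.21×10^6 km³ × (902/1001) = 1.090×10^6 km³ of water.
Spread over 3.48×10^14 m² of ocean, Δh = 1.090×10^15 / 3.48×10^14 = 3.13 m.

≈ 3.1 m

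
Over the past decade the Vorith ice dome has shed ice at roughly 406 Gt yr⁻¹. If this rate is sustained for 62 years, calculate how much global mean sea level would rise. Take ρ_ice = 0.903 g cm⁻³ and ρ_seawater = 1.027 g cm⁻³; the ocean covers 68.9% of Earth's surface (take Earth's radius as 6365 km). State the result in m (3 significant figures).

≈ 0.0699 m

Total mass lost = 406 Gt/yr × 62 yr = 2.517×10^4 Gt = 2.517×10^16 kg.
ρ_w = 1.027 g cm⁻³ = 1027 kg m⁻³, so water volume = 2.517×10^16 / 1027 = 2.451×10^13 m³.
Δh = 2.451×10^13 / 3.51×10^14 = 0.0699 m.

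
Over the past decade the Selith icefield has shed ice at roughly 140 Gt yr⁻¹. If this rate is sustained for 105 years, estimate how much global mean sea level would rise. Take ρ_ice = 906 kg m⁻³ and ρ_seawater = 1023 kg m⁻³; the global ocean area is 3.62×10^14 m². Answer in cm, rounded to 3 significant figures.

≈ 3.97 cm

Total mass lost = 140 Gt/yr × 105 yr = 1.470×10^4 Gt = 1.470×10^16 kg.
ρ_w = 1023 kg m⁻³, so water volume = 1.470×10^16 / 1023 = 1.437×10^13 m³.
Δh = 1.437×10^13 / 3.62×10^14 = 0.0397 m = 3.97 cm.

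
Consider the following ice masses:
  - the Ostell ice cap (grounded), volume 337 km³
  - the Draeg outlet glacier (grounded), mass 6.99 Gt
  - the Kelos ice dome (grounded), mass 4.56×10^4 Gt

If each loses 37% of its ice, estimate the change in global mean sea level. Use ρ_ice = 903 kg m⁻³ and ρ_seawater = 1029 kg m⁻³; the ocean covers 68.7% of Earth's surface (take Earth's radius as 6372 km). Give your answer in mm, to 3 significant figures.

Ostell: 0.37 × 337 km³ × (903/1029) = 109.4 km³ of water.
Draeg: 0.37 × 6.99 Gt = 2.586×10^12 kg; dividing by ρ_w = 1029 kg m⁻³ gives 2.513×10^9 m³ of water.
Kelos: 0.37 × 4.56×10^4 Gt = 1.687×10^16 kg; dividing by ρ_w = 1029 kg m⁻³ gives 1.640×10^13 m³ of water.
Total added water ≈ 1.651×10^13 m³ over 3.51×10^14 m² → Δh = 0.0471 m = 47.1 mm.

≈ 47.1 mm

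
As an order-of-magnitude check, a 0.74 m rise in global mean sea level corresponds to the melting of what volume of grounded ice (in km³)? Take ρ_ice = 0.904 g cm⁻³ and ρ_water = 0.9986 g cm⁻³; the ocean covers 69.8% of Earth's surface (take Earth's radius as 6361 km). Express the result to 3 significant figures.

≈ 2.90×10^5 km³

Required water volume = Δh × A = 0.74 m × 3.55×10^14 m² = 2.626×10^14 m³ = 2.626×10^5 km³.
Ice volume = water volume × ρ_w/ρ_ice = 2.626×10^5 × 998.6/904 = 2.90×10^5 km³.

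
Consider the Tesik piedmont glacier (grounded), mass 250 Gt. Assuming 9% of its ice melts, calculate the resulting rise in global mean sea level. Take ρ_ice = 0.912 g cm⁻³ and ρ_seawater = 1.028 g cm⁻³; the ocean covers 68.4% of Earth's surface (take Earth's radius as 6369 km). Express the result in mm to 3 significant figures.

Tesik: 0.09 × 250 Gt = 2.250×10^13 kg; dividing by ρ_w = 1.028 g cm⁻³ = 1028 kg m⁻³ gives 2.189×10^10 m³ of water.
Spread over 3.49×10^14 m² of ocean, Δh = 2.189×10^10 / 3.49×10^14 = 6.28×10^-5 m = 0.0628 mm.

≈ 0.0628 mm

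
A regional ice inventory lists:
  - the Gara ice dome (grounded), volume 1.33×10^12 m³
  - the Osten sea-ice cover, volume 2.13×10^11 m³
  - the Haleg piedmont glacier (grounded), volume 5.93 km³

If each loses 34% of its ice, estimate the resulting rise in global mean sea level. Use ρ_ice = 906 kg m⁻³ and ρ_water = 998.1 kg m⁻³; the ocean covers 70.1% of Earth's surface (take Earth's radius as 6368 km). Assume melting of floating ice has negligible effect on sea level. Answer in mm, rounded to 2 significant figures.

Gara: 0.34 × 1.33×10^12 m³ × (906/998.1) = 4.105×10^11 m³ of water.
The Osten sea-ice cover is floating and already displaces its own weight of water, so its melt adds essentially nothing to sea level.
Haleg: 0.34 × 5.93 km³ × (906/998.1) = 1.830 km³ of water.
Total added water ≈ 4.123×10^11 m³ over 3.57×10^14 m² → Δh = 1.15×10^-3 m = 1.2 mm.

≈ 1.2 mm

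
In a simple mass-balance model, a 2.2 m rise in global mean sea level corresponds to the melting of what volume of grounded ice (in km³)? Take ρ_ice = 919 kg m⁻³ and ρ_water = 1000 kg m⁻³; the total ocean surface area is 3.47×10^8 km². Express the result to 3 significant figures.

≈ 8.31×10^5 km³

Required water volume = Δh × A = 2.2 m × 3.47×10^14 m² = 7.634×10^14 m³ = 7.634×10^5 km³.
Ice volume = water volume × ρ_w/ρ_ice = 7.634×10^5 × 1000/919 = 8.31×10^5 km³.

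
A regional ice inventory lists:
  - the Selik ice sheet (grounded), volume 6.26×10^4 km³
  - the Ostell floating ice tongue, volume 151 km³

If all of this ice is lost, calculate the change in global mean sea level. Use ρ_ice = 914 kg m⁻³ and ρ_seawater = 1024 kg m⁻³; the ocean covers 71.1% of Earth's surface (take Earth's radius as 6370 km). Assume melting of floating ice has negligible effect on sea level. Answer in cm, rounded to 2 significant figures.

≈ 15 cm

Selik: 6.26×10^4 km³ × (914/1024) = 5.588×10^4 km³ of water.
The Ostell floating ice tongue is floating and already displaces its own weight of water, so its melt adds essentially nothing to sea level.
Total added water ≈ 5.588×10^13 m³ over 3.63×10^14 m² → Δh = 0.154 m = 15 cm.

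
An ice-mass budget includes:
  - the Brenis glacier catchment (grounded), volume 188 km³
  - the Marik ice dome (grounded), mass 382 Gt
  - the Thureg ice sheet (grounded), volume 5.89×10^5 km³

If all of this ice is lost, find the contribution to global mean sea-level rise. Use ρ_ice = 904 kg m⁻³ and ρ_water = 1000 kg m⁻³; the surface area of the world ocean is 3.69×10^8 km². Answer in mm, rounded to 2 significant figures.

≈ 1400 mm

Brenis: 188 km³ × (904/1000) = 170.0 km³ of water.
Marik: 382 Gt = 3.820×10^14 kg; dividing by ρ_w = 1000 kg m⁻³ gives 3.820×10^11 m³ of water.
Thureg: 5.89×10^5 km³ × (904/1000) = 5.325×10^5 km³ of water.
Total added water ≈ 5.330×10^14 m³ over 3.69×10^14 m² → Δh = 1.44 m = 1400 mm.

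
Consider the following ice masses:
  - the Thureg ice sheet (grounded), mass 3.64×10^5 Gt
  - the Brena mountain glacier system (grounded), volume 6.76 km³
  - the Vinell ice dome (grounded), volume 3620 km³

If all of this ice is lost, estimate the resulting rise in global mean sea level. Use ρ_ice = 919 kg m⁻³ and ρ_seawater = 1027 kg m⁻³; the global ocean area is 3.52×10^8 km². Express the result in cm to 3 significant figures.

≈ 102 cm

Thureg: 3.64×10^5 Gt = 3.640×10^17 kg; dividing by ρ_w = 1027 kg m⁻³ gives 3.544×10^14 m³ of water.
Brena: 6.76 km³ × (919/1027) = 6.049 km³ of water.
Vinell: 3620 km³ × (919/1027) = 3239 km³ of water.
Total added water ≈ 3.577×10^14 m³ over 3.52×10^14 m² → Δh = 1.02 m = 102 cm.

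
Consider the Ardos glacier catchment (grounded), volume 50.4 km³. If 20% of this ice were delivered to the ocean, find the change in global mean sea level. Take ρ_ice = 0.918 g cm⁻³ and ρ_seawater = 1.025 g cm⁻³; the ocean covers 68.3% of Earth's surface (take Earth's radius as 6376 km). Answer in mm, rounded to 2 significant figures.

≈ 0.026 mm

Ardos: 0.2 × 50.4 km³ × (918/1025) = 9.028 km³ of water.
Spread over 3.49×10^14 m² of ocean, Δh = 9.028×10^9 / 3.49×10^14 = 2.59×10^-5 m = 0.026 mm.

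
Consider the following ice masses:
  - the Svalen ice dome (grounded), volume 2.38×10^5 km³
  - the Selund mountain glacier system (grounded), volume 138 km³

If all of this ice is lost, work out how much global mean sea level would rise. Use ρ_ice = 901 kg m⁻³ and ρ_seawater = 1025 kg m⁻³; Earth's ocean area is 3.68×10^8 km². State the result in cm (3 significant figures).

≈ 56.9 cm

Svalen: 2.38×10^5 km³ × (901/1025) = 2.092×10^5 km³ of water.
Selund: 138 km³ × (901/1025) = 121.3 km³ of water.
Total added water ≈ 2.093×10^14 m³ over 3.68×10^14 m² → Δh = 0.569 m = 56.9 cm.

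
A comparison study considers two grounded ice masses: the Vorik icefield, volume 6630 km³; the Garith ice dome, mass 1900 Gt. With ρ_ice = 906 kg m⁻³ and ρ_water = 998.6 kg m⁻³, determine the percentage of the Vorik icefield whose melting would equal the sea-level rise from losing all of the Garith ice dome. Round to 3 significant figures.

Equal sea-level rise means equal mass of meltwater, i.e. equal mass of ice lost.
Ice mass of Garith: 1.900×10^15 kg; ice mass of Vorik: 6.007×10^15 kg.
Fraction required = 1.900×10^15 / 6.007×10^15 = 0.316 → 31.6 %.

≈ 31.6 %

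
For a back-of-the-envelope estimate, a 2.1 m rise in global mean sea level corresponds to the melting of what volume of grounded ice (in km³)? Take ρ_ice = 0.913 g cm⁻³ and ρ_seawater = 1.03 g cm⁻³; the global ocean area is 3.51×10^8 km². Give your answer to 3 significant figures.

≈ 8.32×10^5 km³

Required water volume = Δh × A = 2.1 m × 3.51×10^14 m² = 7.371×10^14 m³ = 7.371×10^5 km³.
Ice volume = water volume × ρ_w/ρ_ice = 7.371×10^5 × 1030/913 = 8.32×10^5 km³.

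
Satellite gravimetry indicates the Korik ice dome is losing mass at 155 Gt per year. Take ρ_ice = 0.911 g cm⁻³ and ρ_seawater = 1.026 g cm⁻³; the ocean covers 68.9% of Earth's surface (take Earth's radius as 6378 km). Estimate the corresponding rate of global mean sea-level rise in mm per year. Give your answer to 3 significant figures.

ρ_w = 1.026 g cm⁻³ = 1026 kg m⁻³. Annual water volume added = 155 Gt / ρ_w = 1.550×10^14 kg / 1026 kg m⁻³ = 1.511×10^11 m³.
Δh per year = 1.511×10^11 / 3.52×10^14 = 4.29×10^-4 m = 0.429 mm.

≈ 0.429 mm/yr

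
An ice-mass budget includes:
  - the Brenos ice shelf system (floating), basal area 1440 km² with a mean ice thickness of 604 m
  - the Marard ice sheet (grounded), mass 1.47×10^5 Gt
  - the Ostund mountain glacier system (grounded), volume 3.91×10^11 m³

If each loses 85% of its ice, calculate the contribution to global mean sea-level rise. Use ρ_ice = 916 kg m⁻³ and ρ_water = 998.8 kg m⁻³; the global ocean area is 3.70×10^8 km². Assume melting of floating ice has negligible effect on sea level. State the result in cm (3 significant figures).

The Brenos ice shelf system is floating and already displaces its own weight of water, so its melt adds essentially nothing to sea level.
Marard: 0.85 × 1.47×10^5 Gt = 1.250×10^17 kg; dividing by ρ_w = 998.8 kg m⁻³ gives 1.251×10^14 m³ of water.
Ostund: 0.85 × 3.91×10^11 m³ × (916/998.8) = 3.048×10^11 m³ of water.
Total added water ≈ 1.254×10^14 m³ over 3.70×10^14 m² → Δh = 0.339 m = 33.9 cm.

≈ 33.9 cm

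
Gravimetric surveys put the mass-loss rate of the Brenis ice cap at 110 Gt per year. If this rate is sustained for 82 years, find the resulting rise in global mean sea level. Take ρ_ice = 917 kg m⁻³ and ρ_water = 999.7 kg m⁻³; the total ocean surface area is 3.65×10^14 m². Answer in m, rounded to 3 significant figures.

≈ 0.0247 m

Total mass lost = 110 Gt/yr × 82 yr = 9020 Gt = 9.020×10^15 kg.
ρ_w = 999.7 kg m⁻³, so water volume = 9.020×10^15 / 999.7 = 9.023×10^12 m³.
Δh = 9.023×10^12 / 3.65×10^14 = 0.0247 m.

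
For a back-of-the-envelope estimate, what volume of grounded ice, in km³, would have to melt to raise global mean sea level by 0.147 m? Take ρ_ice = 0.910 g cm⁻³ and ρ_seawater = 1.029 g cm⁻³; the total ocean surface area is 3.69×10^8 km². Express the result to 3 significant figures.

≈ 6.13×10^4 km³

Required water volume = Δh × A = 0.147 m × 3.69×10^14 m² = 5.424×10^13 m³ = 5.424×10^4 km³.
Ice volume = water volume × ρ_w/ρ_ice = 5.424×10^4 × 1029/910 = 6.13×10^4 km³.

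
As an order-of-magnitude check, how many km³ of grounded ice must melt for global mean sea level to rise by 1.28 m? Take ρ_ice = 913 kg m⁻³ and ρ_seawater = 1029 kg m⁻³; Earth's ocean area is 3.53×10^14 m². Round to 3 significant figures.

Required water volume = Δh × A = 1.28 m × 3.53×10^14 m² = 4.518×10^14 m³ = 4.518×10^5 km³.
Ice volume = water volume × ρ_w/ρ_ice = 4.518×10^5 × 1029/913 = 5.09×10^5 km³.

≈ 5.09×10^5 km³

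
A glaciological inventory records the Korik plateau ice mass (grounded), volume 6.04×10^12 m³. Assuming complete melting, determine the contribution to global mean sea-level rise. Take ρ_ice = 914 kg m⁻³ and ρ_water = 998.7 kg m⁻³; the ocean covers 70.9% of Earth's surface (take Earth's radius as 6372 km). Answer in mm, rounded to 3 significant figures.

Korik: 6.04×10^12 m³ × (914/998.7) = 5.528×10^12 m³ of water.
Spread over 3.62×10^14 m² of ocean, Δh = 5.528×10^12 / 3.62×10^14 = 0.0153 m = 15.3 mm.

≈ 15.3 mm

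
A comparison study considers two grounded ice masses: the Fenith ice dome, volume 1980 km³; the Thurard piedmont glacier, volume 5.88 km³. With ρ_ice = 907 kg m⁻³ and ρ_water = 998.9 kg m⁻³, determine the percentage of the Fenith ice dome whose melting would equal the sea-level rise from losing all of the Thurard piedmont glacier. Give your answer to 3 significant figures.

Equal sea-level rise means equal mass of meltwater, i.e. equal mass of ice lost.
Ice mass of Thurard: 5.333×10^12 kg; ice mass of Fenith: 1.796×10^15 kg.
Fraction required = 5.333×10^12 / 1.796×10^15 = 2.97×10^-3 → 0.297 %.

≈ 0.297 %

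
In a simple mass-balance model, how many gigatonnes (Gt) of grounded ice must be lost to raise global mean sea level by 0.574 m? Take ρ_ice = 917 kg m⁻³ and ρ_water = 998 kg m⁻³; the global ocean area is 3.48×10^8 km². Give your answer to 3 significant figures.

Required water volume = Δh × A = 0.574 m × 3.48×10^14 m² = 1.998×10^14 m³.
ρ_w = 998 kg m⁻³, so the mass of water = 1.998×10^14 m³ × 998 kg m⁻³ = 1.994×10^17 kg = 1.99×10^5 Gt (and the same mass of ice, by conservation).

≈ 1.99×10^5 Gt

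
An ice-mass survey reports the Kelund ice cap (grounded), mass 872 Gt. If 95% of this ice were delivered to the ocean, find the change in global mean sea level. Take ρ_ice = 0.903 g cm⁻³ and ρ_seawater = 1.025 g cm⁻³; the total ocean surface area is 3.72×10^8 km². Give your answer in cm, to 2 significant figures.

≈ 0.22 cm

Kelund: 0.95 × 872 Gt = 8.284×10^14 kg; dividing by ρ_w = 1.025 g cm⁻³ = 1025 kg m⁻³ gives 8.082×10^11 m³ of water.
Spread over 3.72×10^14 m² of ocean, Δh = 8.082×10^11 / 3.72×10^14 = 2.17×10^-3 m = 0.22 cm.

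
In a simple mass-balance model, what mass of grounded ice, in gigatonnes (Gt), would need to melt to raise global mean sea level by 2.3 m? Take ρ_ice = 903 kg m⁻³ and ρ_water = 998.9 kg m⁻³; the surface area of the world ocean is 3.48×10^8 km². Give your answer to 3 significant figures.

≈ 8.00×10^5 Gt

Required water volume = Δh × A = 2.3 m × 3.48×10^14 m² = 8.004×10^14 m³.
ρ_w = 998.9 kg m⁻³, so the mass of water = 8.004×10^14 m³ × 998.9 kg m⁻³ = 7.995×10^17 kg = 8.00×10^5 Gt (and the same mass of ice, by conservation).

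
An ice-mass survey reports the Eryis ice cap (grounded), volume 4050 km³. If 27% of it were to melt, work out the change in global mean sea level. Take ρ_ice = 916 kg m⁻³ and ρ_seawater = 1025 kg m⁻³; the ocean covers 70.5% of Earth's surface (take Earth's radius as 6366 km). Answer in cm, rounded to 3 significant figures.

≈ 0.272 cm

Eryis: 0.27 × 4050 km³ × (916/1025) = 977.2 km³ of water.
Spread over 3.59×10^14 m² of ocean, Δh = 9.772×10^11 / 3.59×10^14 = 2.72×10^-3 m = 0.272 cm.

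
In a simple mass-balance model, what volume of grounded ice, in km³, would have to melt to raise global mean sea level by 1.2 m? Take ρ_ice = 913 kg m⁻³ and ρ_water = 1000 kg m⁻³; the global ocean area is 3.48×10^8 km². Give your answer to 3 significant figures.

Required water volume = Δh × A = 1.2 m × 3.48×10^14 m² = 4.176×10^14 m³ = 4.176×10^5 km³.
Ice volume = water volume × ρ_w/ρ_ice = 4.176×10^5 × 1000/913 = 4.57×10^5 km³.

≈ 4.57×10^5 km³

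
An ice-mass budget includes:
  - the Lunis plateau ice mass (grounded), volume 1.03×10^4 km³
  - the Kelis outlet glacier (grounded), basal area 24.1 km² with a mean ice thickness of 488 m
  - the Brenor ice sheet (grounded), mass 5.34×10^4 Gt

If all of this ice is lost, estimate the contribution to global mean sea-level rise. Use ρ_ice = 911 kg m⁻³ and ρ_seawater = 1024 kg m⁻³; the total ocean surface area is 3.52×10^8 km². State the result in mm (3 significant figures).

≈ 174 mm

Lunis: 1.03×10^4 km³ × (911/1024) = 9163 km³ of water.
Kelis: ice volume = 24.1 km² × 488 m = 11.76 km³; 11.76 × (911/1024) = 10.46 km³ of water.
Brenor: 5.34×10^4 Gt = 5.340×10^16 kg; dividing by ρ_w = 1024 kg m⁻³ gives 5.215×10^13 m³ of water.
Total added water ≈ 6.132×10^13 m³ over 3.52×10^14 m² → Δh = 0.174 m = 174 mm.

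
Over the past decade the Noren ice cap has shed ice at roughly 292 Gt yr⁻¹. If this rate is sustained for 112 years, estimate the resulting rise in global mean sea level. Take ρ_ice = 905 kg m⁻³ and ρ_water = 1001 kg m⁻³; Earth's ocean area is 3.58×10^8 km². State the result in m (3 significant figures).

Total mass lost = 292 Gt/yr × 112 yr = 3.270×10^4 Gt = 3.270×10^16 kg.
ρ_w = 1001 kg m⁻³, so water volume = 3.270×10^16 / 1001 = 3.267×10^13 m³.
Δh = 3.267×10^13 / 3.58×10^14 = 0.0913 m.

≈ 0.0913 m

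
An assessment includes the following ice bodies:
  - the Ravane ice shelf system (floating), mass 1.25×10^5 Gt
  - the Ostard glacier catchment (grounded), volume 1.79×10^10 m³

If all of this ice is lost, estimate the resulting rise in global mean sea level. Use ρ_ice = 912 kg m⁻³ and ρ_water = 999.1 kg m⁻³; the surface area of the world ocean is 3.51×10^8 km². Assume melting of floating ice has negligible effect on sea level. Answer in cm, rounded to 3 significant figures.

≈ 4.66×10^-3 cm

The Ravane ice shelf system is floating and already displaces its own weight of water, so its melt adds essentially nothing to sea level.
Ostard: 1.79×10^10 m³ × (912/999.1) = 1.634×10^10 m³ of water.
Total added water ≈ 1.634×10^10 m³ over 3.51×10^14 m² → Δh = 4.66×10^-5 m = 4.66×10^-3 cm.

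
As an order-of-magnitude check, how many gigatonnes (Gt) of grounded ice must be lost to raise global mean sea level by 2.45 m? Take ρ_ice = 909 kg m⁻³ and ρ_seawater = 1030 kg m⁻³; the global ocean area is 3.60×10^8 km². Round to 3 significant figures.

≈ 9.08×10^5 Gt

Required water volume = Δh × A = 2.45 m × 3.60×10^14 m² = 8.820×10^14 m³.
ρ_w = 1030 kg m⁻³, so the mass of water = 8.820×10^14 m³ × 1030 kg m⁻³ = 9.085×10^17 kg = 9.08×10^5 Gt (and the same mass of ice, by conservation).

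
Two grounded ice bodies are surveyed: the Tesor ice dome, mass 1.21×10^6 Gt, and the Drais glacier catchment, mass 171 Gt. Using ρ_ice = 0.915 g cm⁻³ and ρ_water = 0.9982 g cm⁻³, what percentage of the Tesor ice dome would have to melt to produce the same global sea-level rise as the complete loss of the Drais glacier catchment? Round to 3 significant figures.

Equal sea-level rise means equal mass of meltwater, i.e. equal mass of ice lost.
Ice mass of Drais: 1.710×10^14 kg; ice mass of Tesor: 1.210×10^18 kg.
Fraction required = 1.710×10^14 / 1.210×10^18 = 1.41×10^-4 → 0.0141 %.

≈ 0.0141 %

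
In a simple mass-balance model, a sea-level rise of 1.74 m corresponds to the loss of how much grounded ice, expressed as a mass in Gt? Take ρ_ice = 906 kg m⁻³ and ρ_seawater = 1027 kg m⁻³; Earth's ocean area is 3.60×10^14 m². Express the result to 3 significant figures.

≈ 6.43×10^5 Gt

Required water volume = Δh × A = 1.74 m × 3.60×10^14 m² = 6.264×10^14 m³.
ρ_w = 1027 kg m⁻³, so the mass of water = 6.264×10^14 m³ × 1027 kg m⁻³ = 6.433×10^17 kg = 6.43×10^5 Gt (and the same mass of ice, by conservation).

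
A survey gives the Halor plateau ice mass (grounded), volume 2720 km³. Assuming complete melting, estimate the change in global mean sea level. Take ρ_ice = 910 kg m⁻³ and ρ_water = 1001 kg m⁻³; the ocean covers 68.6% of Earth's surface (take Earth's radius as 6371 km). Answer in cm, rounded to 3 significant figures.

Halor: 2720 km³ × (910/1001) = 2473 km³ of water.
Spread over 3.50×10^14 m² of ocean, Δh = 2.473×10^12 / 3.50×10^14 = 7.07×10^-3 m = 0.707 cm.

≈ 0.707 cm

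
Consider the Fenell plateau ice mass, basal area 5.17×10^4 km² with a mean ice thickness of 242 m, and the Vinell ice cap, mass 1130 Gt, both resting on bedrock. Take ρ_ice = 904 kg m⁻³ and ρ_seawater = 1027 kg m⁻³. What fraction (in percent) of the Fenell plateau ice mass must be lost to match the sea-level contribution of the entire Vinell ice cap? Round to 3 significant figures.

Equal sea-level rise means equal mass of meltwater, i.e. equal mass of ice lost.
Ice mass of Vinell: 1.130×10^15 kg; ice mass of Fenell: 1.131×10^16 kg.
Fraction required = 1.130×10^15 / 1.131×10^16 = 0.0999 → 9.99 %.

≈ 9.99 %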